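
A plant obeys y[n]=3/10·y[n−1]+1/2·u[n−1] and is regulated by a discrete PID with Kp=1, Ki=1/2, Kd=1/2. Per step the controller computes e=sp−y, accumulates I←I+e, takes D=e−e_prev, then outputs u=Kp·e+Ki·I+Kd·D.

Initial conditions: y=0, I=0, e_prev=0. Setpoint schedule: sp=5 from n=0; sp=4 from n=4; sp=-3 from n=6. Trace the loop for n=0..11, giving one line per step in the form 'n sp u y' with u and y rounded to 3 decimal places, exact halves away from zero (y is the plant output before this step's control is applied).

0 5 10.000 0.000
1 5 0.000 5.000
2 5 9.500 1.500
3 5 2.100 5.200
4 4 7.030 2.610
5 4 3.554 4.298
6 -3 -7.288 3.066
7 -3 4.144 -2.724
8 -3 -6.847 1.255
9 -3 1.619 -3.047
10 -3 -6.393 -0.105
11 -3 -0.123 -3.228

(exact arithmetic carried between steps; '≈' marks a value shown rounded to 6 d.p. or computed from one; I and e_prev carry over from the previous line; the table rounds u and y to 3 d.p., halves away from zero)
n=0: y=0, sp=5, e=sp−y=5; I=5, D=e−e_prev=5; u=1·5+1/2·5+1/2·5=10; next y=3/10·0+1/2·10=5
n=1: y=5, sp=5, e=sp−y=0; I=5, D=e−e_prev=-5; u=1·0+1/2·5+1/2·(-5)=0; next y=3/10·5+1/2·0=1.5
n=2: y=1.5, sp=5, e=sp−y=3.5; I=8.5, D=e−e_prev=3.5; u=1·3.5+1/2·8.5+1/2·3.5=9.5; next y=3/10·1.5+1/2·9.5=5.2
n=3: y=5.2, sp=5, e=sp−y=-0.2; I=8.3, D=e−e_prev=-3.7; u=1·(-0.2)+1/2·8.3+1/2·(-3.7)=2.1; next y=3/10·5.2+1/2·2.1=2.61
n=4: y=2.61, sp=4, e=sp−y=1.39; I=9.69, D=e−e_prev=1.59; u=1·1.39+1/2·9.69+1/2·1.59=7.03; next y=3/10·2.61+1/2·7.03=4.298
n=5: y=4.298, sp=4, e=sp−y=-0.298; I=9.392, D=e−e_prev=-1.688; u=1·(-0.298)+1/2·9.392+1/2·(-1.688)=3.554; next y=3/10·4.298+1/2·3.554=3.0664
n=6: y=3.0664, sp=-3, e=sp−y=-6.0664; I=3.3256, D=e−e_prev=-5.7684; u=1·(-6.0664)+1/2·3.3256+1/2·(-5.7684)=-7.2878; next y=3/10·3.0664+1/2·(-7.2878)=-2.72398
n=7: y=-2.72398, sp=-3, e=sp−y=-0.27602; I=3.04958, D=e−e_prev=5.79038; u=1·(-0.27602)+1/2·3.04958+1/2·5.79038=4.14396; next y=3/10·(-2.72398)+1/2·4.14396=1.254786
n=8: y=1.254786, sp=-3, e=sp−y=-4.254786; I=-1.205206, D=e−e_prev=-3.978766; u=1·(-4.254786)+1/2·(-1.205206)+1/2·(-3.978766)=-6.846772; next y=3/10·1.254786+1/2·(-6.846772)≈-3.046950
n=9: y≈-3.046950, sp=-3, e=sp−y≈0.046950; I≈-1.158256, D=e−e_prev≈4.301736; u=1·0.046950+1/2·(-1.158256)+1/2·4.301736≈1.618690; next y=3/10·(-3.046950)+1/2·1.618690≈-0.104740
n=10: y≈-0.104740, sp=-3, e=sp−y≈-2.895260; I≈-4.053516, D=e−e_prev≈-2.942210; u=1·(-2.895260)+1/2·(-4.053516)+1/2·(-2.942210)≈-6.393123; next y=3/10·(-0.104740)+1/2·(-6.393123)≈-3.227984
n=11: y≈-3.227984, sp=-3, e=sp−y≈0.227984; I≈-3.825532, D=e−e_prev≈3.123244; u=1·0.227984+1/2·(-3.825532)+1/2·3.123244≈-0.123161; next y=3/10·(-3.227984)+1/2·(-0.123161)≈-1.029975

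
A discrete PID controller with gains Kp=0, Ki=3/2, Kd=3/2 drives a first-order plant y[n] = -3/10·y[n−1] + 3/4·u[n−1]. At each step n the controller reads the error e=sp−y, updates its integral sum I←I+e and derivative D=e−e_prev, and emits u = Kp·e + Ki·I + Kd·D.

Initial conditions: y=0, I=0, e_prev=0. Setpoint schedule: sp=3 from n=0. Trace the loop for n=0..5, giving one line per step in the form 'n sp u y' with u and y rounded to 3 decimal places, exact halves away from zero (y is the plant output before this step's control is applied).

(exact arithmetic carried between steps; '≈' marks a value shown rounded to 6 d.p. or computed from one; I and e_prev carry over from the previous line; the table rounds u and y to 3 d.p., halves away from zero)
n=0: y=0, sp=3, e=sp−y=3; I=3, D=e−e_prev=3; u=0·3+3/2·3+3/2·3=9; next y=-3/10·0+3/4·9=6.75
n=1: y=6.75, sp=3, e=sp−y=-3.75; I=-0.75, D=e−e_prev=-6.75; u=0·(-3.75)+3/2·(-0.75)+3/2·(-6.75)=-11.25; next y=-3/10·6.75+3/4·(-11.25)=-10.4625
n=2: y=-10.4625, sp=3, e=sp−y=13.4625; I=12.7125, D=e−e_prev=17.2125; u=0·13.4625+3/2·12.7125+3/2·17.2125=44.8875; next y=-3/10·(-10.4625)+3/4·44.8875=36.804375
n=3: y=36.804375, sp=3, e=sp−y=-33.804375; I=-21.091875, D=e−e_prev=-47.266875; u=0·(-33.804375)+3/2·(-21.091875)+3/2·(-47.266875)=-102.538125; next y=-3/10·36.804375+3/4·(-102.538125)≈-87.944906
n=4: y≈-87.944906, sp=3, e=sp−y≈90.944906; I≈69.853031, D=e−e_prev≈124.749281; u=0·90.944906+3/2·69.853031+3/2·124.749281≈291.903469; next y=-3/10·(-87.944906)+3/4·291.903469≈245.311073
n=5: y≈245.311073, sp=3, e=sp−y≈-242.311073; I≈-172.458042, D=e−e_prev≈-333.255980; u=0·(-242.311073)+3/2·(-172.458042)+3/2·(-333.255980)≈-758.571033; next y=-3/10·245.311073+3/4·(-758.571033)≈-642.521597

0 3 9.000 0.000
1 3 -11.250 6.750
2 3 44.888 -10.463
3 3 -102.538 36.804
4 3 291.903 -87.945
5 3 -758.571 245.311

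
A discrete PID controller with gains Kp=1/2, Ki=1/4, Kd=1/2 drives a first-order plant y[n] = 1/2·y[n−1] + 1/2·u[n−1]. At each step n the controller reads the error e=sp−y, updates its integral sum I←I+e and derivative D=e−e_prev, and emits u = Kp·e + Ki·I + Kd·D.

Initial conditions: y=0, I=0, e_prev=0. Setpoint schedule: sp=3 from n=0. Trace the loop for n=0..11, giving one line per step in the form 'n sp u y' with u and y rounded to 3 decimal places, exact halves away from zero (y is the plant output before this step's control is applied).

0 3 3.750 0.000
1 3 0.656 1.875
2 3 2.637 1.266
3 3 1.909 1.951
4 3 2.540 1.930
5 3 2.416 2.235
6 3 2.647 2.325
7 3 2.660 2.486
8 3 2.760 2.573
9 3 2.793 2.666
10 3 2.844 2.730
11 3 2.872 2.787

(exact arithmetic carried between steps; '≈' marks a value shown rounded to 6 d.p. or computed from one; I and e_prev carry over from the previous line; the table rounds u and y to 3 d.p., halves away from zero)
n=0: y=0, sp=3, e=sp−y=3; I=3, D=e−e_prev=3; u=1/2·3+1/4·3+1/2·3=3.75; next y=1/2·0+1/2·3.75=1.875
n=1: y=1.875, sp=3, e=sp−y=1.125; I=4.125, D=e−e_prev=-1.875; u=1/2·1.125+1/4·4.125+1/2·(-1.875)=0.65625; next y=1/2·1.875+1/2·0.65625=1.265625
n=2: y=1.265625, sp=3, e=sp−y=1.734375; I=5.859375, D=e−e_prev=0.609375; u=1/2·1.734375+1/4·5.859375+1/2·0.609375≈2.636719; next y=1/2·1.265625+1/2·2.636719≈1.951172
n=3: y≈1.951172, sp=3, e=sp−y≈1.048828; I≈6.908203, D=e−e_prev≈-0.685547; u=1/2·1.048828+1/4·6.908203+1/2·(-0.685547)≈1.908691; next y=1/2·1.951172+1/2·1.908691≈1.929932
n=4: y≈1.929932, sp=3, e=sp−y≈1.070068; I≈7.978271, D=e−e_prev≈0.021240; u=1/2·1.070068+1/4·7.978271+1/2·0.021240≈2.540222; next y=1/2·1.929932+1/2·2.540222≈2.235077
n=5: y≈2.235077, sp=3, e=sp−y≈0.764923; I≈8.743195, D=e−e_prev≈-0.305145; u=1/2·0.764923+1/4·8.743195+1/2·(-0.305145)≈2.415688; next y=1/2·2.235077+1/2·2.415688≈2.325382
n=6: y≈2.325382, sp=3, e=sp−y≈0.674618; I≈9.417812, D=e−e_prev≈-0.090305; u=1/2·0.674618+1/4·9.417812+1/2·(-0.090305)≈2.646609; next y=1/2·2.325382+1/2·2.646609≈2.485996
n=7: y≈2.485996, sp=3, e=sp−y≈0.514004; I≈9.931817, D=e−e_prev≈-0.160614; u=1/2·0.514004+1/4·9.931817+1/2·(-0.160614)≈2.659649; next y=1/2·2.485996+1/2·2.659649≈2.572823
n=8: y≈2.572823, sp=3, e=sp−y≈0.427177; I≈10.358994, D=e−e_prev≈-0.086827; u=1/2·0.427177+1/4·10.358994+1/2·(-0.086827)≈2.759924; next y=1/2·2.572823+1/2·2.759924≈2.666373
n=9: y≈2.666373, sp=3, e=sp−y≈0.333627; I≈10.692621, D=e−e_prev≈-0.093551; u=1/2·0.333627+1/4·10.692621+1/2·(-0.093551)≈2.793193; next y=1/2·2.666373+1/2·2.793193≈2.729783
n=10: y≈2.729783, sp=3, e=sp−y≈0.270217; I≈10.962838, D=e−e_prev≈-0.063410; u=1/2·0.270217+1/4·10.962838+1/2·(-0.063410)≈2.844113; next y=1/2·2.729783+1/2·2.844113≈2.786948
n=11: y≈2.786948, sp=3, e=sp−y≈0.213052; I≈11.175890, D=e−e_prev≈-0.057165; u=1/2·0.213052+1/4·11.175890+1/2·(-0.057165)≈2.871916; next y=1/2·2.786948+1/2·2.871916≈2.829432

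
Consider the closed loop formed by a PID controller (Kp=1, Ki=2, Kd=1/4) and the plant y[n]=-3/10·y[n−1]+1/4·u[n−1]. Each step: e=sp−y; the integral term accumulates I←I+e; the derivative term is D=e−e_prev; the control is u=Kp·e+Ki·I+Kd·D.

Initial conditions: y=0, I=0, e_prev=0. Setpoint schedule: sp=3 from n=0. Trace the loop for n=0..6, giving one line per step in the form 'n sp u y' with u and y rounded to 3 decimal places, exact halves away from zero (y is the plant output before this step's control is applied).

0 3 9.750 0.000
1 3 7.078 2.438
2 3 13.360 1.038
3 3 10.465 3.029
4 3 15.198 1.708
5 3 12.319 3.287
6 3 16.019 2.094

(exact arithmetic carried between steps; '≈' marks a value shown rounded to 6 d.p. or computed from one; I and e_prev carry over from the previous line; the table rounds u and y to 3 d.p., halves away from zero)
n=0: y=0, sp=3, e=sp−y=3; I=3, D=e−e_prev=3; u=1·3+2·3+1/4·3=9.75; next y=-3/10·0+1/4·9.75=2.4375
n=1: y=2.4375, sp=3, e=sp−y=0.5625; I=3.5625, D=e−e_prev=-2.4375; u=1·0.5625+2·3.5625+1/4·(-2.4375)=7.078125; next y=-3/10·2.4375+1/4·7.078125≈1.038281
n=2: y≈1.038281, sp=3, e=sp−y≈1.961719; I≈5.524219, D=e−e_prev≈1.399219; u=1·1.961719+2·5.524219+1/4·1.399219≈13.359961; next y=-3/10·1.038281+1/4·13.359961≈3.028506
n=3: y≈3.028506, sp=3, e=sp−y≈-0.028506; I≈5.495713, D=e−e_prev≈-1.990225; u=1·(-0.028506)+2·5.495713+1/4·(-1.990225)≈10.465364; next y=-3/10·3.028506+1/4·10.465364≈1.707789
n=4: y≈1.707789, sp=3, e=sp−y≈1.292211; I≈6.787924, D=e−e_prev≈1.320717; u=1·1.292211+2·6.787924+1/4·1.320717≈15.198237; next y=-3/10·1.707789+1/4·15.198237≈3.287223
n=5: y≈3.287223, sp=3, e=sp−y≈-0.287223; I≈6.500701, D=e−e_prev≈-1.579433; u=1·(-0.287223)+2·6.500701+1/4·(-1.579433)≈12.319321; next y=-3/10·3.287223+1/4·12.319321≈2.093664
n=6: y≈2.093664, sp=3, e=sp−y≈0.906336; I≈7.407038, D=e−e_prev≈1.193559; u=1·0.906336+2·7.407038+1/4·1.193559≈16.018801; next y=-3/10·2.093664+1/4·16.018801≈3.376601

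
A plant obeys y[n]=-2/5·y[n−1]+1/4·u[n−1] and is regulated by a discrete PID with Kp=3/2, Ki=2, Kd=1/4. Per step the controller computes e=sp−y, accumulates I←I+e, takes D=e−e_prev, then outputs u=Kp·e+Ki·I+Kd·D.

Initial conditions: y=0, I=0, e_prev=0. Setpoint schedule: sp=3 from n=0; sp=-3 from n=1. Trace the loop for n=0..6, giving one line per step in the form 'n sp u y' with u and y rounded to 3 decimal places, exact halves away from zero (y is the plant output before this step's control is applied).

0 3 11.250 0.000
1 -3 -16.547 2.813
2 -3 4.310 -5.262
3 -3 -24.850 3.182
4 -3 4.900 -7.485
5 -3 -32.688 4.219
6 -3 8.595 -9.860

(exact arithmetic carried between steps; '≈' marks a value shown rounded to 6 d.p. or computed from one; I and e_prev carry over from the previous line; the table rounds u and y to 3 d.p., halves away from zero)
n=0: y=0, sp=3, e=sp−y=3; I=3, D=e−e_prev=3; u=3/2·3+2·3+1/4·3=11.25; next y=-2/5·0+1/4·11.25=2.8125
n=1: y=2.8125, sp=-3, e=sp−y=-5.8125; I=-2.8125, D=e−e_prev=-8.8125; u=3/2·(-5.8125)+2·(-2.8125)+1/4·(-8.8125)=-16.546875; next y=-2/5·2.8125+1/4·(-16.546875)≈-5.261719
n=2: y≈-5.261719, sp=-3, e=sp−y≈2.261719; I≈-0.550781, D=e−e_prev≈8.074219; u=3/2·2.261719+2·(-0.550781)+1/4·8.074219≈4.309570; next y=-2/5·(-5.261719)+1/4·4.309570≈3.182080
n=3: y≈3.182080, sp=-3, e=sp−y≈-6.182080; I≈-6.732861, D=e−e_prev≈-8.443799; u=3/2·(-6.182080)+2·(-6.732861)+1/4·(-8.443799)≈-24.849792; next y=-2/5·3.182080+1/4·(-24.849792)≈-7.485280
n=4: y≈-7.485280, sp=-3, e=sp−y≈4.485280; I≈-2.247581, D=e−e_prev≈10.667360; u=3/2·4.485280+2·(-2.247581)+1/4·10.667360≈4.899598; next y=-2/5·(-7.485280)+1/4·4.899598≈4.219012
n=5: y≈4.219012, sp=-3, e=sp−y≈-7.219012; I≈-9.466593, D=e−e_prev≈-11.704292; u=3/2·(-7.219012)+2·(-9.466593)+1/4·(-11.704292)≈-32.687776; next y=-2/5·4.219012+1/4·(-32.687776)≈-9.859549
n=6: y≈-9.859549, sp=-3, e=sp−y≈6.859549; I≈-2.607044, D=e−e_prev≈14.078560; u=3/2·6.859549+2·(-2.607044)+1/4·14.078560≈8.594874; next y=-2/5·(-9.859549)+1/4·8.594874≈6.092538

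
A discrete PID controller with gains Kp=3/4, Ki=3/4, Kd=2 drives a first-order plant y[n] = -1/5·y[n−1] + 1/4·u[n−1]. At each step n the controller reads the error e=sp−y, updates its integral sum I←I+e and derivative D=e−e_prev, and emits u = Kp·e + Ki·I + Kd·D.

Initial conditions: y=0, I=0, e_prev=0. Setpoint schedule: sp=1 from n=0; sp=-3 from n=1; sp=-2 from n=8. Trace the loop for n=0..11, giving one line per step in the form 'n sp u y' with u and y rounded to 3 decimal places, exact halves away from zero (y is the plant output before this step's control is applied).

0 1 3.500 0.000
1 -3 -14.813 0.875
2 -3 8.667 -3.878
3 -3 -24.052 2.942
4 -3 18.536 -6.602
5 -3 -41.796 5.954
6 -3 38.179 -11.640
7 -3 -72.824 11.873
8 -2 80.134 -20.581
9 -2 -129.393 24.150
10 -2 155.103 -37.178
11 -2 -233.033 46.211

(exact arithmetic carried between steps; '≈' marks a value shown rounded to 6 d.p. or computed from one; I and e_prev carry over from the previous line; the table rounds u and y to 3 d.p., halves away from zero)
n=0: y=0, sp=1, e=sp−y=1; I=1, D=e−e_prev=1; u=3/4·1+3/4·1+2·1=3.5; next y=-1/5·0+1/4·3.5=0.875
n=1: y=0.875, sp=-3, e=sp−y=-3.875; I=-2.875, D=e−e_prev=-4.875; u=3/4·(-3.875)+3/4·(-2.875)+2·(-4.875)=-14.8125; next y=-1/5·0.875+1/4·(-14.8125)=-3.878125
n=2: y=-3.878125, sp=-3, e=sp−y=0.878125; I=-1.996875, D=e−e_prev=4.753125; u=3/4·0.878125+3/4·(-1.996875)+2·4.753125≈8.667188; next y=-1/5·(-3.878125)+1/4·8.667188≈2.942422
n=3: y≈2.942422, sp=-3, e=sp−y≈-5.942422; I≈-7.939297, D=e−e_prev≈-6.820547; u=3/4·(-5.942422)+3/4·(-7.939297)+2·(-6.820547)≈-24.052383; next y=-1/5·2.942422+1/4·(-24.052383)≈-6.601580
n=4: y≈-6.601580, sp=-3, e=sp−y≈3.601580; I≈-4.337717, D=e−e_prev≈9.544002; u=3/4·3.601580+3/4·(-4.337717)+2·9.544002≈18.535901; next y=-1/5·(-6.601580)+1/4·18.535901≈5.954291
n=5: y≈5.954291, sp=-3, e=sp−y≈-8.954291; I≈-13.292008, D=e−e_prev≈-12.555871; u=3/4·(-8.954291)+3/4·(-13.292008)+2·(-12.555871)≈-41.796468; next y=-1/5·5.954291+1/4·(-41.796468)≈-11.639975
n=6: y≈-11.639975, sp=-3, e=sp−y≈8.639975; I≈-4.652033, D=e−e_prev≈17.594267; u=3/4·8.639975+3/4·(-4.652033)+2·17.594267≈38.179490; next y=-1/5·(-11.639975)+1/4·38.179490≈11.872867
n=7: y≈11.872867, sp=-3, e=sp−y≈-14.872867; I≈-19.524900, D=e−e_prev≈-23.512843; u=3/4·(-14.872867)+3/4·(-19.524900)+2·(-23.512843)≈-72.824011; next y=-1/5·11.872867+1/4·(-72.824011)≈-20.580576
n=8: y≈-20.580576, sp=-2, e=sp−y≈18.580576; I≈-0.944324, D=e−e_prev≈33.453444; u=3/4·18.580576+3/4·(-0.944324)+2·33.453444≈80.134076; next y=-1/5·(-20.580576)+1/4·80.134076≈24.149634
n=9: y≈24.149634, sp=-2, e=sp−y≈-26.149634; I≈-27.093959, D=e−e_prev≈-44.730211; u=3/4·(-26.149634)+3/4·(-27.093959)+2·(-44.730211)≈-129.393116; next y=-1/5·24.149634+1/4·(-129.393116)≈-37.178206
n=10: y≈-37.178206, sp=-2, e=sp−y≈35.178206; I≈8.084247, D=e−e_prev≈61.327840; u=3/4·35.178206+3/4·8.084247+2·61.327840≈155.102520; next y=-1/5·(-37.178206)+1/4·155.102520≈46.211271
n=11: y≈46.211271, sp=-2, e=sp−y≈-48.211271; I≈-40.127024, D=e−e_prev≈-83.389477; u=3/4·(-48.211271)+3/4·(-40.127024)+2·(-83.389477)≈-233.032676; next y=-1/5·46.211271+1/4·(-233.032676)≈-67.500423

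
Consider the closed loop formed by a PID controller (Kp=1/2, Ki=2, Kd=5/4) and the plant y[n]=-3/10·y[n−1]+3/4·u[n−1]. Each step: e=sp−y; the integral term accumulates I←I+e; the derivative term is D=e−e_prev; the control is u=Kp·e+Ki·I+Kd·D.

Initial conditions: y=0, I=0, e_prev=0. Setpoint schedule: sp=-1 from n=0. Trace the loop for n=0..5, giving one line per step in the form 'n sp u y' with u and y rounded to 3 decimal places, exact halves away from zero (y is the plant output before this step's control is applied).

0 -1 -3.750 0.000
1 -1 6.047 -2.813
2 -1 -24.562 5.379
3 -1 68.221 -20.035
4 -1 -215.018 57.176
5 -1 648.617 -178.417

(exact arithmetic carried between steps; '≈' marks a value shown rounded to 6 d.p. or computed from one; I and e_prev carry over from the previous line; the table rounds u and y to 3 d.p., halves away from zero)
n=0: y=0, sp=-1, e=sp−y=-1; I=-1, D=e−e_prev=-1; u=1/2·(-1)+2·(-1)+5/4·(-1)=-3.75; next y=-3/10·0+3/4·(-3.75)=-2.8125
n=1: y=-2.8125, sp=-1, e=sp−y=1.8125; I=0.8125, D=e−e_prev=2.8125; u=1/2·1.8125+2·0.8125+5/4·2.8125=6.046875; next y=-3/10·(-2.8125)+3/4·6.046875≈5.378906
n=2: y≈5.378906, sp=-1, e=sp−y≈-6.378906; I≈-5.566406, D=e−e_prev≈-8.191406; u=1/2·(-6.378906)+2·(-5.566406)+5/4·(-8.191406)≈-24.561523; next y=-3/10·5.378906+3/4·(-24.561523)≈-20.034814
n=3: y≈-20.034814, sp=-1, e=sp−y≈19.034814; I≈13.468408, D=e−e_prev≈25.413721; u=1/2·19.034814+2·13.468408+5/4·25.413721≈68.221375; next y=-3/10·(-20.034814)+3/4·68.221375≈57.176475
n=4: y≈57.176475, sp=-1, e=sp−y≈-58.176475; I≈-44.708067, D=e−e_prev≈-77.211290; u=1/2·(-58.176475)+2·(-44.708067)+5/4·(-77.211290)≈-215.018484; next y=-3/10·57.176475+3/4·(-215.018484)≈-178.416805
n=5: y≈-178.416805, sp=-1, e=sp−y≈177.416805; I≈132.708738, D=e−e_prev≈235.593281; u=1/2·177.416805+2·132.708738+5/4·235.593281≈648.617480; next y=-3/10·(-178.416805)+3/4·648.617480≈539.988152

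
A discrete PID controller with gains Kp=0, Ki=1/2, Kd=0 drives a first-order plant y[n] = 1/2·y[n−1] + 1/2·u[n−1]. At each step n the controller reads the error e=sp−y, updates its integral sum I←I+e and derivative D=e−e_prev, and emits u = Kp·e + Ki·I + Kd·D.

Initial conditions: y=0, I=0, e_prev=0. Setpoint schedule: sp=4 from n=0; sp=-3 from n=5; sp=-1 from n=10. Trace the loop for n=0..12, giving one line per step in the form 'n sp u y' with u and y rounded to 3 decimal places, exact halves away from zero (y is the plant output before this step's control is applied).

0 4 2.000 0.000
1 4 3.500 1.000
2 4 4.375 2.250
3 4 4.719 3.313
4 4 4.711 4.016
5 -3 1.029 4.363
6 -3 -1.819 2.696
7 -3 -3.538 0.439
8 -3 -4.263 -1.550
9 -3 -4.310 -2.907
10 -1 -3.006 -3.608
11 -1 -1.852 -3.307
12 -1 -1.062 -2.580

(exact arithmetic carried between steps; '≈' marks a value shown rounded to 6 d.p. or computed from one; I and e_prev carry over from the previous line; the table rounds u and y to 3 d.p., halves away from zero)
n=0: y=0, sp=4, e=sp−y=4; I=4, D=e−e_prev=4; u=0·4+1/2·4+0·4=2; next y=1/2·0+1/2·2=1
n=1: y=1, sp=4, e=sp−y=3; I=7, D=e−e_prev=-1; u=0·3+1/2·7+0·(-1)=3.5; next y=1/2·1+1/2·3.5=2.25
n=2: y=2.25, sp=4, e=sp−y=1.75; I=8.75, D=e−e_prev=-1.25; u=0·1.75+1/2·8.75+0·(-1.25)=4.375; next y=1/2·2.25+1/2·4.375=3.3125
n=3: y=3.3125, sp=4, e=sp−y=0.6875; I=9.4375, D=e−e_prev=-1.0625; u=0·0.6875+1/2·9.4375+0·(-1.0625)=4.71875; next y=1/2·3.3125+1/2·4.71875=4.015625
n=4: y=4.015625, sp=4, e=sp−y=-0.015625; I=9.421875, D=e−e_prev=-0.703125; u=0·(-0.015625)+1/2·9.421875+0·(-0.703125)≈4.710938; next y=1/2·4.015625+1/2·4.710938≈4.363281
n=5: y≈4.363281, sp=-3, e=sp−y≈-7.363281; I≈2.058594, D=e−e_prev≈-7.347656; u=0·(-7.363281)+1/2·2.058594+0·(-7.347656)≈1.029297; next y=1/2·4.363281+1/2·1.029297≈2.696289
n=6: y≈2.696289, sp=-3, e=sp−y≈-5.696289; I≈-3.637695, D=e−e_prev≈1.666992; u=0·(-5.696289)+1/2·(-3.637695)+0·1.666992≈-1.818848; next y=1/2·2.696289+1/2·(-1.818848)≈0.438721
n=7: y≈0.438721, sp=-3, e=sp−y≈-3.438721; I≈-7.076416, D=e−e_prev≈2.257568; u=0·(-3.438721)+1/2·(-7.076416)+0·2.257568≈-3.538208; next y=1/2·0.438721+1/2·(-3.538208)≈-1.549744
n=8: y≈-1.549744, sp=-3, e=sp−y≈-1.450256; I≈-8.526672, D=e−e_prev≈1.988464; u=0·(-1.450256)+1/2·(-8.526672)+0·1.988464≈-4.263336; next y=1/2·(-1.549744)+1/2·(-4.263336)≈-2.906540
n=9: y≈-2.906540, sp=-3, e=sp−y≈-0.093460; I≈-8.620132, D=e−e_prev≈1.356796; u=0·(-0.093460)+1/2·(-8.620132)+0·1.356796≈-4.310066; next y=1/2·(-2.906540)+1/2·(-4.310066)≈-3.608303
n=10: y≈-3.608303, sp=-1, e=sp−y≈2.608303; I≈-6.011829, D=e−e_prev≈2.701763; u=0·2.608303+1/2·(-6.011829)+0·2.701763≈-3.005915; next y=1/2·(-3.608303)+1/2·(-3.005915)≈-3.307109
n=11: y≈-3.307109, sp=-1, e=sp−y≈2.307109; I≈-3.704720, D=e−e_prev≈-0.301194; u=0·2.307109+1/2·(-3.704720)+0·(-0.301194)≈-1.852360; next y=1/2·(-3.307109)+1/2·(-1.852360)≈-2.579735
n=12: y≈-2.579735, sp=-1, e=sp−y≈1.579735; I≈-2.124986, D=e−e_prev≈-0.727374; u=0·1.579735+1/2·(-2.124986)+0·(-0.727374)≈-1.062493; next y=1/2·(-2.579735)+1/2·(-1.062493)≈-1.821114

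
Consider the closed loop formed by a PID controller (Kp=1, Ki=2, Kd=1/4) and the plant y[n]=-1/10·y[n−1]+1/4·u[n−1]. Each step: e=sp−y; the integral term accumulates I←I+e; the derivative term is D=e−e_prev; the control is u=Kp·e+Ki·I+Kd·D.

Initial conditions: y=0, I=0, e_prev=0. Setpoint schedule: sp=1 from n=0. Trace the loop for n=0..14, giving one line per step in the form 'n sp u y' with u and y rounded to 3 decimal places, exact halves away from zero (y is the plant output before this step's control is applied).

0 1 3.250 0.000
1 1 2.359 0.813
2 1 3.925 0.509
3 1 3.461 0.930
4 1 4.220 0.772
5 1 3.968 0.978
6 1 4.335 0.894
7 1 4.200 0.994
8 1 4.379 0.951
9 1 4.307 1.000
10 1 4.394 0.977
11 1 4.357 1.001
12 1 4.399 0.989
13 1 4.380 1.001
14 1 4.401 0.995

(exact arithmetic carried between steps; '≈' marks a value shown rounded to 6 d.p. or computed from one; I and e_prev carry over from the previous line; the table rounds u and y to 3 d.p., halves away from zero)
n=0: y=0, sp=1, e=sp−y=1; I=1, D=e−e_prev=1; u=1·1+2·1+1/4·1=3.25; next y=-1/10·0+1/4·3.25=0.8125
n=1: y=0.8125, sp=1, e=sp−y=0.1875; I=1.1875, D=e−e_prev=-0.8125; u=1·0.1875+2·1.1875+1/4·(-0.8125)=2.359375; next y=-1/10·0.8125+1/4·2.359375≈0.508594
n=2: y≈0.508594, sp=1, e=sp−y≈0.491406; I≈1.678906, D=e−e_prev≈0.303906; u=1·0.491406+2·1.678906+1/4·0.303906≈3.925195; next y=-1/10·0.508594+1/4·3.925195≈0.930439
n=3: y≈0.930439, sp=1, e=sp−y≈0.069561; I≈1.748467, D=e−e_prev≈-0.421846; u=1·0.069561+2·1.748467+1/4·(-0.421846)≈3.461033; next y=-1/10·0.930439+1/4·3.461033≈0.772214
n=4: y≈0.772214, sp=1, e=sp−y≈0.227786; I≈1.976253, D=e−e_prev≈0.158225; u=1·0.227786+2·1.976253+1/4·0.158225≈4.219847; next y=-1/10·0.772214+1/4·4.219847≈0.977740
n=5: y≈0.977740, sp=1, e=sp−y≈0.022260; I≈1.998512, D=e−e_prev≈-0.205526; u=1·0.022260+2·1.998512+1/4·(-0.205526)≈3.967902; next y=-1/10·0.977740+1/4·3.967902≈0.894202
n=6: y≈0.894202, sp=1, e=sp−y≈0.105798; I≈2.104311, D=e−e_prev≈0.083539; u=1·0.105798+2·2.104311+1/4·0.083539≈4.335304; next y=-1/10·0.894202+1/4·4.335304≈0.994406
n=7: y≈0.994406, sp=1, e=sp−y≈0.005594; I≈2.109905, D=e−e_prev≈-0.100204; u=1·0.005594+2·2.109905+1/4·(-0.100204)≈4.200352; next y=-1/10·0.994406+1/4·4.200352≈0.950647
n=8: y≈0.950647, sp=1, e=sp−y≈0.049353; I≈2.159257, D=e−e_prev≈0.043758; u=1·0.049353+2·2.159257+1/4·0.043758≈4.378806; next y=-1/10·0.950647+1/4·4.378806≈0.999637
n=9: y≈0.999637, sp=1, e=sp−y≈0.000363; I≈2.159620, D=e−e_prev≈-0.048989; u=1·0.000363+2·2.159620+1/4·(-0.048989)≈4.307356; next y=-1/10·0.999637+1/4·4.307356≈0.976875
n=10: y≈0.976875, sp=1, e=sp−y≈0.023125; I≈2.182745, D=e−e_prev≈0.022761; u=1·0.023125+2·2.182745+1/4·0.022761≈4.394305; next y=-1/10·0.976875+1/4·4.394305≈1.000889
n=11: y≈1.000889, sp=1, e=sp−y≈-0.000889; I≈2.181856, D=e−e_prev≈-0.024013; u=1·(-0.000889)+2·2.181856+1/4·(-0.024013)≈4.356821; next y=-1/10·1.000889+1/4·4.356821≈0.989116
n=12: y≈0.989116, sp=1, e=sp−y≈0.010884; I≈2.192740, D=e−e_prev≈0.011772; u=1·0.010884+2·2.192740+1/4·0.011772≈4.399307; next y=-1/10·0.989116+1/4·4.399307≈1.000915
n=13: y≈1.000915, sp=1, e=sp−y≈-0.000915; I≈2.191825, D=e−e_prev≈-0.011799; u=1·(-0.000915)+2·2.191825+1/4·(-0.011799)≈4.379785; next y=-1/10·1.000915+1/4·4.379785≈0.994855
n=14: y≈0.994855, sp=1, e=sp−y≈0.005145; I≈2.196970, D=e−e_prev≈0.006060; u=1·0.005145+2·2.196970+1/4·0.006060≈4.400601; next y=-1/10·0.994855+1/4·4.400601≈1.000665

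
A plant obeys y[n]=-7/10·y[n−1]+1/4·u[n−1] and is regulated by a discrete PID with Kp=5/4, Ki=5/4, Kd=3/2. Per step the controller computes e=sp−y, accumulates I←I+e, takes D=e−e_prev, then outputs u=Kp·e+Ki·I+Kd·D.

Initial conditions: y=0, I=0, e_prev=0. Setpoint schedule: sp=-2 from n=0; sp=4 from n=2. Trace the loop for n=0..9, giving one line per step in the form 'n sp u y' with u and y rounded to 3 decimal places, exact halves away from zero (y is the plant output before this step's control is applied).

(exact arithmetic carried between steps; '≈' marks a value shown rounded to 6 d.p. or computed from one; I and e_prev carry over from the previous line; the table rounds u and y to 3 d.p., halves away from zero)
n=0: y=0, sp=-2, e=sp−y=-2; I=-2, D=e−e_prev=-2; u=5/4·(-2)+5/4·(-2)+3/2·(-2)=-8; next y=-7/10·0+1/4·(-8)=-2
n=1: y=-2, sp=-2, e=sp−y=0; I=-2, D=e−e_prev=2; u=5/4·0+5/4·(-2)+3/2·2=0.5; next y=-7/10·(-2)+1/4·0.5=1.525
n=2: y=1.525, sp=4, e=sp−y=2.475; I=0.475, D=e−e_prev=2.475; u=5/4·2.475+5/4·0.475+3/2·2.475=7.4; next y=-7/10·1.525+1/4·7.4=0.7825
n=3: y=0.7825, sp=4, e=sp−y=3.2175; I=3.6925, D=e−e_prev=0.7425; u=5/4·3.2175+5/4·3.6925+3/2·0.7425=9.75125; next y=-7/10·0.7825+1/4·9.75125≈1.890063
n=4: y≈1.890063, sp=4, e=sp−y≈2.109938; I≈5.802438, D=e−e_prev≈-1.107563; u=5/4·2.109938+5/4·5.802438+3/2·(-1.107563)≈8.229125; next y=-7/10·1.890063+1/4·8.229125≈0.734238
n=5: y≈0.734238, sp=4, e=sp−y≈3.265763; I≈9.0682, D=e−e_prev≈1.155825; u=5/4·3.265763+5/4·9.0682+3/2·1.155825≈17.151191; next y=-7/10·0.734238+1/4·17.151191≈3.773831
n=6: y≈3.773831, sp=4, e=sp−y≈0.226169; I≈9.294369, D=e−e_prev≈-3.039594; u=5/4·0.226169+5/4·9.294369+3/2·(-3.039594)≈7.341281; next y=-7/10·3.773831+1/4·7.341281≈-0.806362
n=7: y≈-0.806362, sp=4, e=sp−y≈4.806362; I≈14.100730, D=e−e_prev≈4.580193; u=5/4·4.806362+5/4·14.100730+3/2·4.580193≈30.504155; next y=-7/10·(-0.806362)+1/4·30.504155≈8.190492
n=8: y≈8.190492, sp=4, e=sp−y≈-4.190492; I≈9.910238, D=e−e_prev≈-8.996854; u=5/4·(-4.190492)+5/4·9.910238+3/2·(-8.996854)≈-6.345598; next y=-7/10·8.190492+1/4·(-6.345598)≈-7.319744
n=9: y≈-7.319744, sp=4, e=sp−y≈11.319744; I≈21.229982, D=e−e_prev≈15.510236; u=5/4·11.319744+5/4·21.229982+3/2·15.510236≈63.952512; next y=-7/10·(-7.319744)+1/4·63.952512≈21.111949

0 -2 -8.000 0.000
1 -2 0.500 -2.000
2 4 7.400 1.525
3 4 9.751 0.783
4 4 8.229 1.890
5 4 17.151 0.734
6 4 7.341 3.774
7 4 30.504 -0.806
8 4 -6.346 8.190
9 4 63.953 -7.320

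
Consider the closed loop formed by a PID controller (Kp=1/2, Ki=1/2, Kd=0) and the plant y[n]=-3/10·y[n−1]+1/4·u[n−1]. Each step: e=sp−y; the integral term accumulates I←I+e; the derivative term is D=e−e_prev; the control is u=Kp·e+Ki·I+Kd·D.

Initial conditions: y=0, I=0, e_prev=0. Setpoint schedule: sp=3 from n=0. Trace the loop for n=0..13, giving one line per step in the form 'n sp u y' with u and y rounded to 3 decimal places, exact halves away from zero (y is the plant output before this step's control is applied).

0 3 3.000 0.000
1 3 3.750 0.750
2 3 4.913 0.713
3 3 5.754 1.014
4 3 6.627 1.134
5 3 7.378 1.317
6 3 8.087 1.450
7 3 8.725 1.587
8 3 9.313 1.705
9 3 9.849 1.817
10 3 10.340 1.917
11 3 10.789 2.010
12 3 11.199 2.094
13 3 11.575 2.172

(exact arithmetic carried between steps; '≈' marks a value shown rounded to 6 d.p. or computed from one; I and e_prev carry over from the previous line; the table rounds u and y to 3 d.p., halves away from zero)
n=0: y=0, sp=3, e=sp−y=3; I=3, D=e−e_prev=3; u=1/2·3+1/2·3+0·3=3; next y=-3/10·0+1/4·3=0.75
n=1: y=0.75, sp=3, e=sp−y=2.25; I=5.25, D=e−e_prev=-0.75; u=1/2·2.25+1/2·5.25+0·(-0.75)=3.75; next y=-3/10·0.75+1/4·3.75=0.7125
n=2: y=0.7125, sp=3, e=sp−y=2.2875; I=7.5375, D=e−e_prev=0.0375; u=1/2·2.2875+1/2·7.5375+0·0.0375=4.9125; next y=-3/10·0.7125+1/4·4.9125=1.014375
n=3: y=1.014375, sp=3, e=sp−y=1.985625; I=9.523125, D=e−e_prev=-0.301875; u=1/2·1.985625+1/2·9.523125+0·(-0.301875)=5.754375; next y=-3/10·1.014375+1/4·5.754375≈1.134281
n=4: y≈1.134281, sp=3, e=sp−y≈1.865719; I≈11.388844, D=e−e_prev≈-0.119906; u=1/2·1.865719+1/2·11.388844+0·(-0.119906)≈6.627281; next y=-3/10·1.134281+1/4·6.627281≈1.316536
n=5: y≈1.316536, sp=3, e=sp−y≈1.683464; I≈13.072308, D=e−e_prev≈-0.182255; u=1/2·1.683464+1/2·13.072308+0·(-0.182255)≈7.377886; next y=-3/10·1.316536+1/4·7.377886≈1.449511
n=6: y≈1.449511, sp=3, e=sp−y≈1.550489; I≈14.622797, D=e−e_prev≈-0.132975; u=1/2·1.550489+1/2·14.622797+0·(-0.132975)≈8.086643; next y=-3/10·1.449511+1/4·8.086643≈1.586808
n=7: y≈1.586808, sp=3, e=sp−y≈1.413192; I≈16.035990, D=e−e_prev≈-0.137297; u=1/2·1.413192+1/2·16.035990+0·(-0.137297)≈8.724591; next y=-3/10·1.586808+1/4·8.724591≈1.705105
n=8: y≈1.705105, sp=3, e=sp−y≈1.294895; I≈17.330884, D=e−e_prev≈-0.118298; u=1/2·1.294895+1/2·17.330884+0·(-0.118298)≈9.312889; next y=-3/10·1.705105+1/4·9.312889≈1.816691
n=9: y≈1.816691, sp=3, e=sp−y≈1.183309; I≈18.514193, D=e−e_prev≈-0.111585; u=1/2·1.183309+1/2·18.514193+0·(-0.111585)≈9.848751; next y=-3/10·1.816691+1/4·9.848751≈1.917181
n=10: y≈1.917181, sp=3, e=sp−y≈1.082819; I≈19.597013, D=e−e_prev≈-0.100490; u=1/2·1.082819+1/2·19.597013+0·(-0.100490)≈10.339916; next y=-3/10·1.917181+1/4·10.339916≈2.009825
n=11: y≈2.009825, sp=3, e=sp−y≈0.990175; I≈20.587188, D=e−e_prev≈-0.092644; u=1/2·0.990175+1/2·20.587188+0·(-0.092644)≈10.788682; next y=-3/10·2.009825+1/4·10.788682≈2.094223
n=12: y≈2.094223, sp=3, e=sp−y≈0.905777; I≈21.492965, D=e−e_prev≈-0.084398; u=1/2·0.905777+1/2·21.492965+0·(-0.084398)≈11.199371; next y=-3/10·2.094223+1/4·11.199371≈2.171576
n=13: y≈2.171576, sp=3, e=sp−y≈0.828424; I≈22.321389, D=e−e_prev≈-0.077353; u=1/2·0.828424+1/2·22.321389+0·(-0.077353)≈11.574907; next y=-3/10·2.171576+1/4·11.574907≈2.242254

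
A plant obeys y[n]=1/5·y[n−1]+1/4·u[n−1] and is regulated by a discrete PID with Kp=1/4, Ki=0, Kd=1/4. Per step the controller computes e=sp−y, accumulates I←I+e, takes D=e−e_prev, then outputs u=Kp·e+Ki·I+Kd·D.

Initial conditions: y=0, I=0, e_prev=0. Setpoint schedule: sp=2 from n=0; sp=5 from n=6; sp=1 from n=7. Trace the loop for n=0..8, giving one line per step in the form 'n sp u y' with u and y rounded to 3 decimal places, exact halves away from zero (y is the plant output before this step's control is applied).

(exact arithmetic carried between steps; '≈' marks a value shown rounded to 6 d.p. or computed from one; I and e_prev carry over from the previous line; the table rounds u and y to 3 d.p., halves away from zero)
n=0: y=0, sp=2, e=sp−y=2; I=2, D=e−e_prev=2; u=1/4·2+0·2+1/4·2=1; next y=1/5·0+1/4·1=0.25
n=1: y=0.25, sp=2, e=sp−y=1.75; I=3.75, D=e−e_prev=-0.25; u=1/4·1.75+0·3.75+1/4·(-0.25)=0.375; next y=1/5·0.25+1/4·0.375=0.14375
n=2: y=0.14375, sp=2, e=sp−y=1.85625; I=5.60625, D=e−e_prev=0.10625; u=1/4·1.85625+0·5.60625+1/4·0.10625=0.490625; next y=1/5·0.14375+1/4·0.490625≈0.151406
n=3: y≈0.151406, sp=2, e=sp−y≈1.848594; I≈7.454844, D=e−e_prev≈-0.007656; u=1/4·1.848594+0·7.454844+1/4·(-0.007656)≈0.460234; next y=1/5·0.151406+1/4·0.460234≈0.145340
n=4: y≈0.145340, sp=2, e=sp−y≈1.854660; I≈9.309504, D=e−e_prev≈0.006066; u=1/4·1.854660+0·9.309504+1/4·0.006066≈0.465182; next y=1/5·0.145340+1/4·0.465182≈0.145363
n=5: y≈0.145363, sp=2, e=sp−y≈1.854637; I≈11.164141, D=e−e_prev≈-0.000024; u=1/4·1.854637+0·11.164141+1/4·(-0.000024)≈0.463653; next y=1/5·0.145363+1/4·0.463653≈0.144986
n=6: y≈0.144986, sp=5, e=sp−y≈4.855014; I≈16.019155, D=e−e_prev≈3.000377; u=1/4·4.855014+0·16.019155+1/4·3.000377≈1.963848; next y=1/5·0.144986+1/4·1.963848≈0.519959
n=7: y≈0.519959, sp=1, e=sp−y≈0.480041; I≈16.499195, D=e−e_prev≈-4.374973; u=1/4·0.480041+0·16.499195+1/4·(-4.374973)≈-0.973733; next y=1/5·0.519959+1/4·(-0.973733)≈-0.139441
n=8: y≈-0.139441, sp=1, e=sp−y≈1.139441; I≈17.638637, D=e−e_prev≈0.659401; u=1/4·1.139441+0·17.638637+1/4·0.659401≈0.449711; next y=1/5·(-0.139441)+1/4·0.449711≈0.084539

0 2 1.000 0.000
1 2 0.375 0.250
2 2 0.491 0.144
3 2 0.460 0.151
4 2 0.465 0.145
5 2 0.464 0.145
6 5 1.964 0.145
7 1 -0.974 0.520
8 1 0.450 -0.139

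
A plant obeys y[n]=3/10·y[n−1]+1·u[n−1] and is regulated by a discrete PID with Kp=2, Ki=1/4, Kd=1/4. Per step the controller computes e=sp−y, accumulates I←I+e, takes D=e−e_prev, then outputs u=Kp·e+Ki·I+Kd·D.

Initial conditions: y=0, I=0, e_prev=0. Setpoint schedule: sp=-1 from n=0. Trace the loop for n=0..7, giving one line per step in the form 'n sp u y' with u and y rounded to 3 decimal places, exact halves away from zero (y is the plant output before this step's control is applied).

(exact arithmetic carried between steps; '≈' marks a value shown rounded to 6 d.p. or computed from one; I and e_prev carry over from the previous line; the table rounds u and y to 3 d.p., halves away from zero)
n=0: y=0, sp=-1, e=sp−y=-1; I=-1, D=e−e_prev=-1; u=2·(-1)+1/4·(-1)+1/4·(-1)=-2.5; next y=3/10·0+1·(-2.5)=-2.5
n=1: y=-2.5, sp=-1, e=sp−y=1.5; I=0.5, D=e−e_prev=2.5; u=2·1.5+1/4·0.5+1/4·2.5=3.75; next y=3/10·(-2.5)+1·3.75=3
n=2: y=3, sp=-1, e=sp−y=-4; I=-3.5, D=e−e_prev=-5.5; u=2·(-4)+1/4·(-3.5)+1/4·(-5.5)=-10.25; next y=3/10·3+1·(-10.25)=-9.35
n=3: y=-9.35, sp=-1, e=sp−y=8.35; I=4.85, D=e−e_prev=12.35; u=2·8.35+1/4·4.85+1/4·12.35=21; next y=3/10·(-9.35)+1·21=18.195
n=4: y=18.195, sp=-1, e=sp−y=-19.195; I=-14.345, D=e−e_prev=-27.545; u=2·(-19.195)+1/4·(-14.345)+1/4·(-27.545)=-48.8625; next y=3/10·18.195+1·(-48.8625)=-43.404
n=5: y=-43.404, sp=-1, e=sp−y=42.404; I=28.059, D=e−e_prev=61.599; u=2·42.404+1/4·28.059+1/4·61.599=107.2225; next y=3/10·(-43.404)+1·107.2225=94.2013
n=6: y=94.2013, sp=-1, e=sp−y=-95.2013; I=-67.1423, D=e−e_prev=-137.6053; u=2·(-95.2013)+1/4·(-67.1423)+1/4·(-137.6053)=-241.5895; next y=3/10·94.2013+1·(-241.5895)=-213.32911
n=7: y=-213.32911, sp=-1, e=sp−y=212.32911; I=145.18681, D=e−e_prev=307.53041; u=2·212.32911+1/4·145.18681+1/4·307.53041=537.837525; next y=3/10·(-213.32911)+1·537.837525=473.838792

0 -1 -2.500 0.000
1 -1 3.750 -2.500
2 -1 -10.250 3.000
3 -1 21.000 -9.350
4 -1 -48.863 18.195
5 -1 107.223 -43.404
6 -1 -241.590 94.201
7 -1 537.838 -213.329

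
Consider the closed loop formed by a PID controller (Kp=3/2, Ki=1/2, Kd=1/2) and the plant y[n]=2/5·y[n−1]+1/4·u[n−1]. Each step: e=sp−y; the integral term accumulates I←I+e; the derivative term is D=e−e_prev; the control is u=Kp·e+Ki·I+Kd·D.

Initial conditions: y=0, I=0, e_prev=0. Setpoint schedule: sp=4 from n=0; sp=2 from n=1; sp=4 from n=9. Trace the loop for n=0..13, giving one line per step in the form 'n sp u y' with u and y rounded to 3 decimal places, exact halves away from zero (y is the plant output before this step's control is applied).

(exact arithmetic carried between steps; '≈' marks a value shown rounded to 6 d.p. or computed from one; I and e_prev carry over from the previous line; the table rounds u and y to 3 d.p., halves away from zero)
n=0: y=0, sp=4, e=sp−y=4; I=4, D=e−e_prev=4; u=3/2·4+1/2·4+1/2·4=10; next y=2/5·0+1/4·10=2.5
n=1: y=2.5, sp=2, e=sp−y=-0.5; I=3.5, D=e−e_prev=-4.5; u=3/2·(-0.5)+1/2·3.5+1/2·(-4.5)=-1.25; next y=2/5·2.5+1/4·(-1.25)=0.6875
n=2: y=0.6875, sp=2, e=sp−y=1.3125; I=4.8125, D=e−e_prev=1.8125; u=3/2·1.3125+1/2·4.8125+1/2·1.8125=5.28125; next y=2/5·0.6875+1/4·5.28125≈1.595313
n=3: y≈1.595313, sp=2, e=sp−y≈0.404688; I≈5.217188, D=e−e_prev≈-0.907813; u=3/2·0.404688+1/2·5.217188+1/2·(-0.907813)≈2.761719; next y=2/5·1.595313+1/4·2.761719≈1.328555
n=4: y≈1.328555, sp=2, e=sp−y≈0.671445; I≈5.888633, D=e−e_prev≈0.266758; u=3/2·0.671445+1/2·5.888633+1/2·0.266758≈4.084863; next y=2/5·1.328555+1/4·4.084863≈1.552638
n=5: y≈1.552638, sp=2, e=sp−y≈0.447362; I≈6.335995, D=e−e_prev≈-0.224083; u=3/2·0.447362+1/2·6.335995+1/2·(-0.224083)≈3.727000; next y=2/5·1.552638+1/4·3.727000≈1.552805
n=6: y≈1.552805, sp=2, e=sp−y≈0.447195; I≈6.783190, D=e−e_prev≈-0.000167; u=3/2·0.447195+1/2·6.783190+1/2·(-0.000167)≈4.062304; next y=2/5·1.552805+1/4·4.062304≈1.636698
n=7: y≈1.636698, sp=2, e=sp−y≈0.363302; I≈7.146492, D=e−e_prev≈-0.083893; u=3/2·0.363302+1/2·7.146492+1/2·(-0.083893)≈4.076253; next y=2/5·1.636698+1/4·4.076253≈1.673742
n=8: y≈1.673742, sp=2, e=sp−y≈0.326258; I≈7.472750, D=e−e_prev≈-0.037044; u=3/2·0.326258+1/2·7.472750+1/2·(-0.037044)≈4.207239; next y=2/5·1.673742+1/4·4.207239≈1.721307
n=9: y≈1.721307, sp=4, e=sp−y≈2.278693; I≈9.751443, D=e−e_prev≈1.952436; u=3/2·2.278693+1/2·9.751443+1/2·1.952436≈9.269979; next y=2/5·1.721307+1/4·9.269979≈3.006018
n=10: y≈3.006018, sp=4, e=sp−y≈0.993982; I≈10.745426, D=e−e_prev≈-1.284711; u=3/2·0.993982+1/2·10.745426+1/2·(-1.284711)≈6.221331; next y=2/5·3.006018+1/4·6.221331≈2.757740
n=11: y≈2.757740, sp=4, e=sp−y≈1.242260; I≈11.987686, D=e−e_prev≈0.248278; u=3/2·1.242260+1/2·11.987686+1/2·0.248278≈7.981372; next y=2/5·2.757740+1/4·7.981372≈3.098439
n=12: y≈3.098439, sp=4, e=sp−y≈0.901561; I≈12.889247, D=e−e_prev≈-0.340699; u=3/2·0.901561+1/2·12.889247+1/2·(-0.340699)≈7.626615; next y=2/5·3.098439+1/4·7.626615≈3.146029
n=13: y≈3.146029, sp=4, e=sp−y≈0.853971; I≈13.743217, D=e−e_prev≈-0.047591; u=3/2·0.853971+1/2·13.743217+1/2·(-0.047591)≈8.128769; next y=2/5·3.146029+1/4·8.128769≈3.290604

0 4 10.000 0.000
1 2 -1.250 2.500
2 2 5.281 0.688
3 2 2.762 1.595
4 2 4.085 1.329
5 2 3.727 1.553
6 2 4.062 1.553
7 2 4.076 1.637
8 2 4.207 1.674
9 4 9.270 1.721
10 4 6.221 3.006
11 4 7.981 2.758
12 4 7.627 3.098
13 4 8.129 3.146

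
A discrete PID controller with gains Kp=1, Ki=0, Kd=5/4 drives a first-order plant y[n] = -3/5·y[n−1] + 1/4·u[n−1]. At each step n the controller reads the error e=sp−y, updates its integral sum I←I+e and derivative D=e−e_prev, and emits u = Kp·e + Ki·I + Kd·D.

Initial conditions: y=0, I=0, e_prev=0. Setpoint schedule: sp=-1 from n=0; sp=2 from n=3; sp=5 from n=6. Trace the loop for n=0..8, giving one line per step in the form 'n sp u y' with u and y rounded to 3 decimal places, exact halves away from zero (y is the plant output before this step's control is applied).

(exact arithmetic carried between steps; '≈' marks a value shown rounded to 6 d.p. or computed from one; I and e_prev carry over from the previous line; the table rounds u and y to 3 d.p., halves away from zero)
n=0: y=0, sp=-1, e=sp−y=-1; I=-1, D=e−e_prev=-1; u=1·(-1)+0·(-1)+5/4·(-1)=-2.25; next y=-3/5·0+1/4·(-2.25)=-0.5625
n=1: y=-0.5625, sp=-1, e=sp−y=-0.4375; I=-1.4375, D=e−e_prev=0.5625; u=1·(-0.4375)+0·(-1.4375)+5/4·0.5625=0.265625; next y=-3/5·(-0.5625)+1/4·0.265625≈0.403906
n=2: y≈0.403906, sp=-1, e=sp−y≈-1.403906; I≈-2.841406, D=e−e_prev≈-0.966406; u=1·(-1.403906)+0·(-2.841406)+5/4·(-0.966406)≈-2.611914; next y=-3/5·0.403906+1/4·(-2.611914)≈-0.895322
n=3: y≈-0.895322, sp=2, e=sp−y≈2.895322; I≈0.053916, D=e−e_prev≈4.299229; u=1·2.895322+0·0.053916+5/4·4.299229≈8.269358; next y=-3/5·(-0.895322)+1/4·8.269358≈2.604533
n=4: y≈2.604533, sp=2, e=sp−y≈-0.604533; I≈-0.550617, D=e−e_prev≈-3.499855; u=1·(-0.604533)+0·(-0.550617)+5/4·(-3.499855)≈-4.979352; next y=-3/5·2.604533+1/4·(-4.979352)≈-2.807558
n=5: y≈-2.807558, sp=2, e=sp−y≈4.807558; I≈4.256941, D=e−e_prev≈5.412090; u=1·4.807558+0·4.256941+5/4·5.412090≈11.572671; next y=-3/5·(-2.807558)+1/4·11.572671≈4.577702
n=6: y≈4.577702, sp=5, e=sp−y≈0.422298; I≈4.679239, D=e−e_prev≈-4.385260; u=1·0.422298+0·4.679239+5/4·(-4.385260)≈-5.059277; next y=-3/5·4.577702+1/4·(-5.059277)≈-4.011441
n=7: y≈-4.011441, sp=5, e=sp−y≈9.011441; I≈13.690679, D=e−e_prev≈8.589143; u=1·9.011441+0·13.690679+5/4·8.589143≈19.747869; next y=-3/5·(-4.011441)+1/4·19.747869≈7.343832
n=8: y≈7.343832, sp=5, e=sp−y≈-2.343832; I≈11.346847, D=e−e_prev≈-11.355272; u=1·(-2.343832)+0·11.346847+5/4·(-11.355272)≈-16.537922; next y=-3/5·7.343832+1/4·(-16.537922)≈-8.540780

0 -1 -2.250 0.000
1 -1 0.266 -0.563
2 -1 -2.612 0.404
3 2 8.269 -0.895
4 2 -4.979 2.605
5 2 11.573 -2.808
6 5 -5.059 4.578
7 5 19.748 -4.011
8 5 -16.538 7.344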